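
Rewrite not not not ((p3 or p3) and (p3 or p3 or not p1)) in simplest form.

not p3

not not not ((p3 or p3) and (p3 or p3 or not p1))
= not not not (p3 or p3)   (absorption)
= not not not p3   (idempotence)
= not p3   (double negation)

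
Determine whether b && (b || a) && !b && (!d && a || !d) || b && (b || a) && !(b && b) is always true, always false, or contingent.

b && (b || a) && !b && (!d && a || !d) || b && (b || a) && !(b && b)
= b && (b || a) && !b && !d || b && (b || a) && !(b && b)   — absorption
= b && (b || a) && !b && !d || b && (b || a) && !b   — idempotence
= b && (b || a) && !b   — absorption
= b && !b   — absorption
= false   — complement

always false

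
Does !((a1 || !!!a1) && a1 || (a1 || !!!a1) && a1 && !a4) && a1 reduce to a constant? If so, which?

yes, False

!((a1 || !!!a1) && a1 || (a1 || !!!a1) && a1 && !a4) && a1
= !((a1 || !!!a1) && a1) && a1
= !((a1 || !a1) && a1) && a1
= !a1 && a1
= false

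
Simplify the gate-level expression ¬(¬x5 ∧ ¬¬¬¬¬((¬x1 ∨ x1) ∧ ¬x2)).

¬(¬x5 ∧ ¬¬¬¬¬((¬x1 ∨ x1) ∧ ¬x2))
= x5 ∨ ¬¬¬¬((¬x1 ∨ x1) ∧ ¬x2)   (De Morgan)
= x5 ∨ ¬¬((¬x1 ∨ x1) ∧ ¬x2)   (double negation)
= x5 ∨ (¬x1 ∨ x1) ∧ ¬x2   (double negation)
= x5 ∨ ¬x2   (complement / identity)

x5 ∨ ¬x2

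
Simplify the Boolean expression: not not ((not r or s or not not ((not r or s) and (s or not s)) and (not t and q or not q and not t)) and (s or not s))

not r or s

not not ((not r or s or not not ((not r or s) and (s or not s)) and (not t and q or not q and not t)) and (s or not s))
= not not (not r or s or not not ((not r or s) and (s or not s)) and (not t and q or not q and not t))   [complement / identity]
= not r or s or not not ((not r or s) and (s or not s)) and (not t and q or not q and not t)   [double negation]
= not r or s or not not ((not r or s) and (s or not s)) and not t   [distribution]
= not r or s or not not (not r or s) and not t   [complement / identity]
= not r or s or (not r or s) and not t   [double negation]
= not r or s   [absorption]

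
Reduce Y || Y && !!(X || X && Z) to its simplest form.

Y

Y || Y && !!(X || X && Z)
= Y || Y && (X || X && Z)   — double negation
= Y || Y && X   — absorption
= Y   — absorption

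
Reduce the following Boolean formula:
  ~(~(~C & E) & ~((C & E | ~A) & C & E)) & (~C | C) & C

E & C

~(~(~C & E) & ~((C & E | ~A) & C & E)) & (~C | C) & C
= (~C & E | (C & E | ~A) & C & E) & (~C | C) & C   [De Morgan]
= (~C & E | C & E) & (~C | C) & C   [absorption]
= E & (~C | C) & C   [distribution]
= E & C   [complement / identity]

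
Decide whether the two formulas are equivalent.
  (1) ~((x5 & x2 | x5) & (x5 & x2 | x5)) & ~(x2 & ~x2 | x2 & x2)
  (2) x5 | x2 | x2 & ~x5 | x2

No

E1: ~((x5 & x2 | x5) & (x5 & x2 | x5)) & ~(x2 & ~x2 | x2 & x2)
    = ~((x5 & x2 | x5) & (x5 & x2 | x5)) & ~x2   — distribution
    = ~(x5 & x2 | x5) & ~x2   — idempotence
    = ~x5 & ~x2   — absorption
E2: x5 | x2 | x2 & ~x5 | x2
    = x5 | x2 | x2   — absorption
    = x5 | x2   — idempotence
These differ: at x2=1, x5=1, E1 = 0 but E2 = 1.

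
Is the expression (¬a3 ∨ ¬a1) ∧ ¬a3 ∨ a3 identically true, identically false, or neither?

(¬a3 ∨ ¬a1) ∧ ¬a3 ∨ a3
= ¬a3 ∨ a3   [absorption]
= True   [complement]

identically true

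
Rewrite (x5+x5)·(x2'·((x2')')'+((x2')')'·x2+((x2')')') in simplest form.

x5·x2'

(x5+x5)·(x2'·((x2')')'+((x2')')'·x2+((x2')')')
= (x5+x5)·(((x2')')'+((x2')')')   — distribution
= (x5+x5)·((x2')')'   — idempotence
= (x5+x5)·x2'   — double negation
= x5·x2'   — idempotence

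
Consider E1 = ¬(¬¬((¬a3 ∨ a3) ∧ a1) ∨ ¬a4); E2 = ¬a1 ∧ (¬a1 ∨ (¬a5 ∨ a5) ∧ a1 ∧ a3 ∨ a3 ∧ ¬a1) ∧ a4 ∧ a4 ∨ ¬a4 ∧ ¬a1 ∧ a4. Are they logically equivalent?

E1: ¬(¬¬((¬a3 ∨ a3) ∧ a1) ∨ ¬a4)
    = ¬(¬¬a1 ∨ ¬a4)
    = ¬a1 ∧ a4
E2: ¬a1 ∧ (¬a1 ∨ (¬a5 ∨ a5) ∧ a1 ∧ a3 ∨ a3 ∧ ¬a1) ∧ a4 ∧ a4 ∨ ¬a4 ∧ ¬a1 ∧ a4
    = ¬a1 ∧ (¬a1 ∨ a1 ∧ a3 ∨ a3 ∧ ¬a1) ∧ a4 ∧ a4 ∨ ¬a4 ∧ ¬a1 ∧ a4
    = ¬a1 ∧ (¬a1 ∨ a3) ∧ a4 ∧ a4 ∨ ¬a4 ∧ ¬a1 ∧ a4
    = ¬a1 ∧ a4 ∧ a4 ∨ ¬a4 ∧ ¬a1 ∧ a4
    = ¬a1 ∧ a4
Both reduce to ¬a1 ∧ a4, so they are equivalent.

Yes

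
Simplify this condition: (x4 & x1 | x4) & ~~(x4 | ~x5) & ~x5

(x4 & x1 | x4) & ~~(x4 | ~x5) & ~x5
= x4 & ~~(x4 | ~x5) & ~x5   [absorption]
= x4 & (x4 | ~x5) & ~x5   [double negation]
= x4 & ~x5   [absorption]

x4 & ~x5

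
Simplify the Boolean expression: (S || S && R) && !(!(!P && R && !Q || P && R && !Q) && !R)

S && R

(S || S && R) && !(!(!P && R && !Q || P && R && !Q) && !R)
= (S || S && R) && !(!(R && !Q) && !R)   [distribution]
= (S || S && R) && (R && !Q || R)   [De Morgan]
= S && (R && !Q || R)   [absorption]
= S && R   [absorption]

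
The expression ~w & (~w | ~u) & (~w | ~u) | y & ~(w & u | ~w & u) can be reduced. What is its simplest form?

~w | y & ~u

~w & (~w | ~u) & (~w | ~u) | y & ~(w & u | ~w & u)
= ~w & (~w | ~u) | y & ~(w & u | ~w & u)   (idempotence)
= ~w | y & ~(w & u | ~w & u)   (absorption)
= ~w | y & ~u   (distribution)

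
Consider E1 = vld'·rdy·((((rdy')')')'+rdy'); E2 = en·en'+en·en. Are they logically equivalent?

No

E1: vld'·rdy·((((rdy')')')'+rdy')
    = vld'·rdy·((rdy')'+rdy')
    = vld'·rdy·(rdy+rdy')
    = vld'·rdy
E2: en·en'+en·en
    = en
These differ: at en=1, rdy=0, vld=1, E1 = 0 but E2 = 1.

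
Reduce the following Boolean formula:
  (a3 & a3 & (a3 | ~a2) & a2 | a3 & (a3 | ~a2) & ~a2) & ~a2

a3 & ~a2

(a3 & a3 & (a3 | ~a2) & a2 | a3 & (a3 | ~a2) & ~a2) & ~a2
= (a3 & (a3 | ~a2) & a2 | a3 & (a3 | ~a2) & ~a2) & ~a2   (idempotence)
= a3 & (a3 | ~a2) & ~a2   (distribution)
= a3 & ~a2   (absorption)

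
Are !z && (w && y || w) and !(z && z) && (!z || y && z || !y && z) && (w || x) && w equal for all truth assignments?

E1: !z && (w && y || w)
    = !z && w   — absorption
E2: !(z && z) && (!z || y && z || !y && z) && (w || x) && w
    = !(z && z) && (!z || z) && (w || x) && w   — distribution
    = !z && (!z || z) && (w || x) && w   — idempotence
    = !z && (w || x) && w   — complement / identity
    = !z && w   — absorption
Both reduce to !z && w, so they are equivalent.

Yes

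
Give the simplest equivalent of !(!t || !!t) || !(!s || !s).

s

!(!t || !!t) || !(!s || !s)
= !(!t || !!t) || s && s   (De Morgan)
= !(!t || !!t) || s   (idempotence)
= t && !t || s   (De Morgan)
= s   (complement / identity)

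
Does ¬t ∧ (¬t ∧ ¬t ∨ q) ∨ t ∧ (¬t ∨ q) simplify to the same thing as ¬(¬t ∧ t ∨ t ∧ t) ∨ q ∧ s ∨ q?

E1: ¬t ∧ (¬t ∧ ¬t ∨ q) ∨ t ∧ (¬t ∨ q)
    = ¬t ∧ (¬t ∨ q) ∨ t ∧ (¬t ∨ q)   [idempotence]
    = ¬t ∨ q   [distribution]
E2: ¬(¬t ∧ t ∨ t ∧ t) ∨ q ∧ s ∨ q
    = ¬t ∨ q ∧ s ∨ q   [distribution]
    = ¬t ∨ q   [absorption]
Both reduce to ¬t ∨ q, so they are equivalent.

Yes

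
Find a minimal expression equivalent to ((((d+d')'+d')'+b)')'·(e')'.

((((d+d')'+d')'+b)')'·(e')'
= ((((d+d')'+d')'+b)')'·e   — double negation
= (((d+d')·d+b)')'·e   — De Morgan
= ((d+d')·d+b)·e   — double negation
= (d+b)·e   — complement / identity

(d+b)·e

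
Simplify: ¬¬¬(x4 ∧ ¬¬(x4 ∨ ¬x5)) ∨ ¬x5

¬x4 ∨ ¬x5

¬¬¬(x4 ∧ ¬¬(x4 ∨ ¬x5)) ∨ ¬x5
= ¬¬¬(x4 ∧ (x4 ∨ ¬x5)) ∨ ¬x5
= ¬(x4 ∧ (x4 ∨ ¬x5)) ∨ ¬x5
= ¬x4 ∨ ¬x5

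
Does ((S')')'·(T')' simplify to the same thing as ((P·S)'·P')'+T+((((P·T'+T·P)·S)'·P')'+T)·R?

No

E1: ((S')')'·(T')'
    = S'·(T')'   [double negation]
    = S'·T   [double negation]
E2: ((P·S)'·P')'+T+((((P·T'+T·P)·S)'·P')'+T)·R
    = ((P·S)'·P')'+T+(((P·S)'·P')'+T)·R   [distribution]
    = ((P·S)'·P')'+T   [absorption]
    = P·S+P+T   [De Morgan]
    = P+T   [absorption]
These differ: at P=1, R=0, S=1, T=1, E1 = 0 but E2 = 1.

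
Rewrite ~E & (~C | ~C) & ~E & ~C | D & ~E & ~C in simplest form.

~E & (~C | ~C) & ~E & ~C | D & ~E & ~C
= ~E & ~C & ~E & ~C | D & ~E & ~C   (idempotence)
= (~E & ~C | D) & ~E & ~C   (distribution)
= ~E & ~C   (absorption)

~E & ~C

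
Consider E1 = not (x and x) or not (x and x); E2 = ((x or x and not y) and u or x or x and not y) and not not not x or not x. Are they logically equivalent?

Yes

E1: not (x and x) or not (x and x)
    = not (x and x)   (idempotence)
    = not x   (idempotence)
E2: ((x or x and not y) and u or x or x and not y) and not not not x or not x
    = ((x or x and not y) and u or x or x and not y) and not x or not x   (double negation)
    = (x or x and not y) and not x or not x   (absorption)
    = x and not x or not x   (absorption)
    = not x   (complement / identity)
Both reduce to not x, so they are equivalent.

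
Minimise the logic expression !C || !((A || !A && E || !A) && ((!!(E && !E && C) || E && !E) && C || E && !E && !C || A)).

!C || !((A || !A && E || !A) && ((!!(E && !E && C) || E && !E) && C || E && !E && !C || A))
= !C || !((A || !A && E || !A) && ((E && !E && C || E && !E) && C || E && !E && !C || A))   [double negation]
= !C || !((A || !A && E || !A) && (E && !E && C || E && !E && !C || A))   [absorption]
= !C || !((A || !A) && (E && !E && C || E && !E && !C || A))   [absorption]
= !C || !((A || !A) && (E && !E || A))   [distribution]
= !C || !((A || !A) && A)   [complement / identity]
= !C || !A   [complement / identity]

!C || !A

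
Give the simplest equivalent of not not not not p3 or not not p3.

not not not not p3 or not not p3
= not not p3 or not not p3
= not not p3
= p3

p3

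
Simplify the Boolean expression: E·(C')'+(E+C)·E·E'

E·(C')'+(E+C)·E·E'
= E·(C')'+E·E'
= E·C+E·E'
= E·C

E·C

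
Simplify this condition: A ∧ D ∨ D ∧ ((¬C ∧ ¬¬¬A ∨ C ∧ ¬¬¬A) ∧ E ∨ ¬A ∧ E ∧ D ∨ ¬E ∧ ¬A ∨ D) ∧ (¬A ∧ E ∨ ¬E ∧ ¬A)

A ∧ D ∨ D ∧ ((¬C ∧ ¬¬¬A ∨ C ∧ ¬¬¬A) ∧ E ∨ ¬A ∧ E ∧ D ∨ ¬E ∧ ¬A ∨ D) ∧ (¬A ∧ E ∨ ¬E ∧ ¬A)
= A ∧ D ∨ D ∧ (¬¬¬A ∧ E ∨ ¬A ∧ E ∧ D ∨ ¬E ∧ ¬A ∨ D) ∧ (¬A ∧ E ∨ ¬E ∧ ¬A)   — distribution
= A ∧ D ∨ D ∧ (¬A ∧ E ∨ ¬A ∧ E ∧ D ∨ ¬E ∧ ¬A ∨ D) ∧ (¬A ∧ E ∨ ¬E ∧ ¬A)   — double negation
= A ∧ D ∨ D ∧ (¬A ∧ E ∨ ¬E ∧ ¬A ∨ D) ∧ (¬A ∧ E ∨ ¬E ∧ ¬A)   — absorption
= A ∧ D ∨ D ∧ (¬A ∧ E ∨ ¬E ∧ ¬A)   — absorption
= A ∧ D ∨ D ∧ ¬A   — distribution
= D   — distribution

D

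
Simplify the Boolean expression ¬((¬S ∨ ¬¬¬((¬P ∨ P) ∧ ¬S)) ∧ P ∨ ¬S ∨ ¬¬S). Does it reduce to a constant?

False

¬((¬S ∨ ¬¬¬((¬P ∨ P) ∧ ¬S)) ∧ P ∨ ¬S ∨ ¬¬S)
= ¬((¬S ∨ ¬¬¬¬S) ∧ P ∨ ¬S ∨ ¬¬S)   — complement / identity
= ¬((¬S ∨ ¬¬S) ∧ P ∨ ¬S ∨ ¬¬S)   — double negation
= ¬(¬S ∨ ¬¬S)   — absorption
= S ∧ ¬S   — De Morgan
= False   — complement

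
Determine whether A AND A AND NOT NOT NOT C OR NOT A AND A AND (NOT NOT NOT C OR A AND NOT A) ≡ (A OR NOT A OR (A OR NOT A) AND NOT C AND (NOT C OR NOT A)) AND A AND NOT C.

Yes

E1: A AND A AND NOT NOT NOT C OR NOT A AND A AND (NOT NOT NOT C OR A AND NOT A)
    = A AND A AND NOT NOT NOT C OR NOT A AND A AND NOT NOT NOT C   — complement / identity
    = A AND NOT NOT NOT C   — distribution
    = A AND NOT C   — double negation
E2: (A OR NOT A OR (A OR NOT A) AND NOT C AND (NOT C OR NOT A)) AND A AND NOT C
    = (A OR NOT A OR (A OR NOT A) AND NOT C) AND A AND NOT C   — absorption
    = (A OR NOT A) AND A AND NOT C   — absorption
    = A AND NOT C   — complement / identity
Both reduce to A AND NOT C, so they are equivalent.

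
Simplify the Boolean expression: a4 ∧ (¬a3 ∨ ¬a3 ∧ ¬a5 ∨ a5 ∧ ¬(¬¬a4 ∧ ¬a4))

a4 ∧ (¬a3 ∨ a5)

a4 ∧ (¬a3 ∨ ¬a3 ∧ ¬a5 ∨ a5 ∧ ¬(¬¬a4 ∧ ¬a4))
= a4 ∧ (¬a3 ∨ a5 ∧ ¬(¬¬a4 ∧ ¬a4))   [absorption]
= a4 ∧ (¬a3 ∨ a5 ∧ (¬a4 ∨ a4))   [De Morgan]
= a4 ∧ (¬a3 ∨ a5)   [complement / identity]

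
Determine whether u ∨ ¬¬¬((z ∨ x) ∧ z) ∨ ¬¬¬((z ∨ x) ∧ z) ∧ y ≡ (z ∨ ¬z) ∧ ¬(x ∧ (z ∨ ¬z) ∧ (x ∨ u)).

E1: u ∨ ¬¬¬((z ∨ x) ∧ z) ∨ ¬¬¬((z ∨ x) ∧ z) ∧ y
    = u ∨ ¬¬¬((z ∨ x) ∧ z)
    = u ∨ ¬¬¬z
    = u ∨ ¬z
E2: (z ∨ ¬z) ∧ ¬(x ∧ (z ∨ ¬z) ∧ (x ∨ u))
    = (z ∨ ¬z) ∧ ¬(x ∧ (x ∨ u))
    = ¬(x ∧ (x ∨ u))
    = ¬x
These differ: at u=1, x=1, y=0, z=0, E1 = 1 but E2 = 0.

No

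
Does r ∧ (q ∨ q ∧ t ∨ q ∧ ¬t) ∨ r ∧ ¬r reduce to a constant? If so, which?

r ∧ (q ∨ q ∧ t ∨ q ∧ ¬t) ∨ r ∧ ¬r
= r ∧ (q ∨ q ∧ t ∨ q ∧ ¬t)   — complement / identity
= r ∧ (q ∨ q)   — distribution
= r ∧ q   — idempotence
This depends on q, r, so it is not a constant.

no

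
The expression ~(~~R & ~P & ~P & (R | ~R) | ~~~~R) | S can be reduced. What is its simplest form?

~(~~R & ~P & ~P & (R | ~R) | ~~~~R) | S
= ~(~~R & ~P & ~P & (R | ~R) | ~~R) | S   — double negation
= ~(~~R & ~P & ~P | ~~R) | S   — complement / identity
= ~(~~R & ~P | ~~R) | S   — idempotence
= ~~~R | S   — absorption
= ~R | S   — double negation

~R | S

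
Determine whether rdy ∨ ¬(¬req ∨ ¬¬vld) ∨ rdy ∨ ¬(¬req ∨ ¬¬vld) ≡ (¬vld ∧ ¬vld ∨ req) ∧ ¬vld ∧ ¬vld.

No

E1: rdy ∨ ¬(¬req ∨ ¬¬vld) ∨ rdy ∨ ¬(¬req ∨ ¬¬vld)
    = rdy ∨ ¬(¬req ∨ ¬¬vld)   (idempotence)
    = rdy ∨ req ∧ ¬vld   (De Morgan)
E2: (¬vld ∧ ¬vld ∨ req) ∧ ¬vld ∧ ¬vld
    = ¬vld ∧ ¬vld   (absorption)
    = ¬vld   (idempotence)
These differ: at rdy=1, req=0, vld=1, E1 = 1 but E2 = 0.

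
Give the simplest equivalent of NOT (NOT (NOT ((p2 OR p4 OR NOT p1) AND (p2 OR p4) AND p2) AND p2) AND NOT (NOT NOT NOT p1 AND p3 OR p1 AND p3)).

p3

NOT (NOT (NOT ((p2 OR p4 OR NOT p1) AND (p2 OR p4) AND p2) AND p2) AND NOT (NOT NOT NOT p1 AND p3 OR p1 AND p3))
= NOT (NOT (NOT ((p2 OR p4) AND p2) AND p2) AND NOT (NOT NOT NOT p1 AND p3 OR p1 AND p3))   [absorption]
= NOT (NOT (NOT p2 AND p2) AND NOT (NOT NOT NOT p1 AND p3 OR p1 AND p3))   [absorption]
= NOT p2 AND p2 OR NOT NOT NOT p1 AND p3 OR p1 AND p3   [De Morgan]
= NOT p2 AND p2 OR NOT p1 AND p3 OR p1 AND p3   [double negation]
= NOT p1 AND p3 OR p1 AND p3   [complement / identity]
= p3   [distribution]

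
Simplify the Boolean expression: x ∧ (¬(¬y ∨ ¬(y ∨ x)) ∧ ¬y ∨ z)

x ∧ (¬(¬y ∨ ¬(y ∨ x)) ∧ ¬y ∨ z)
= x ∧ (y ∧ (y ∨ x) ∧ ¬y ∨ z)
= x ∧ (y ∧ ¬y ∨ z)
= x ∧ z

x ∧ z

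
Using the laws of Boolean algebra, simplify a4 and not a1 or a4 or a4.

a4

a4 and not a1 or a4 or a4
= a4 or a4   — absorption
= a4   — idempotence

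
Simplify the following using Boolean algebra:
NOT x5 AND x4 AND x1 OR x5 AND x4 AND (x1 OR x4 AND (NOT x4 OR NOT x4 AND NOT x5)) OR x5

NOT x5 AND x4 AND x1 OR x5 AND x4 AND (x1 OR x4 AND (NOT x4 OR NOT x4 AND NOT x5)) OR x5
= NOT x5 AND x4 AND x1 OR x5 AND x4 AND (x1 OR x4 AND NOT x4) OR x5   [absorption]
= NOT x5 AND x4 AND x1 OR x5 AND x4 AND x1 OR x5   [complement / identity]
= x4 AND x1 OR x5   [distribution]

x4 AND x1 OR x5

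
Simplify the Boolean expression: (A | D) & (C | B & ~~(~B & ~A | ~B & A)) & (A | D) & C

(A | D) & C

(A | D) & (C | B & ~~(~B & ~A | ~B & A)) & (A | D) & C
= (A | D) & (C | B & ~~~B) & (A | D) & C   [distribution]
= (A | D) & (C | B & ~B) & (A | D) & C   [double negation]
= (A | D) & C & (A | D) & C   [complement / identity]
= (A | D) & C   [idempotence]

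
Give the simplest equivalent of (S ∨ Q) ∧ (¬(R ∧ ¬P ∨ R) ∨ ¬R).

(S ∨ Q) ∧ (¬(R ∧ ¬P ∨ R) ∨ ¬R)
= (S ∨ Q) ∧ (¬R ∨ ¬R)   — absorption
= (S ∨ Q) ∧ ¬R   — idempotence

(S ∨ Q) ∧ ¬R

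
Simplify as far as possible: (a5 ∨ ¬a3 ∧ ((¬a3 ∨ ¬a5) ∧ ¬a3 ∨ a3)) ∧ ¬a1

(a5 ∨ ¬a3 ∧ ((¬a3 ∨ ¬a5) ∧ ¬a3 ∨ a3)) ∧ ¬a1
= (a5 ∨ ¬a3 ∧ (¬a3 ∨ a3)) ∧ ¬a1   [absorption]
= (a5 ∨ ¬a3) ∧ ¬a1   [complement / identity]

(a5 ∨ ¬a3) ∧ ¬a1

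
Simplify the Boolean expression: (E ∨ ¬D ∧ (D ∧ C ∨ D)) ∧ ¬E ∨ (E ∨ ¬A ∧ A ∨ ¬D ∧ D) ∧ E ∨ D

(E ∨ ¬D ∧ (D ∧ C ∨ D)) ∧ ¬E ∨ (E ∨ ¬A ∧ A ∨ ¬D ∧ D) ∧ E ∨ D
= (E ∨ ¬D ∧ (D ∧ C ∨ D)) ∧ ¬E ∨ (E ∨ ¬D ∧ D) ∧ E ∨ D   [complement / identity]
= (E ∨ ¬D ∧ D) ∧ ¬E ∨ (E ∨ ¬D ∧ D) ∧ E ∨ D   [absorption]
= E ∨ ¬D ∧ D ∨ D   [distribution]
= E ∨ D   [complement / identity]

E ∨ D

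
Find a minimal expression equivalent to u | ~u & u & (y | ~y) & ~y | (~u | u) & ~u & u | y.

u | y

u | ~u & u & (y | ~y) & ~y | (~u | u) & ~u & u | y
= u | ~u & u & (y | ~y) & ~y | ~u & u | y   — complement / identity
= u | ~u & u & ~y | ~u & u | y   — complement / identity
= u | ~u & u | y   — absorption
= u | y   — complement / identity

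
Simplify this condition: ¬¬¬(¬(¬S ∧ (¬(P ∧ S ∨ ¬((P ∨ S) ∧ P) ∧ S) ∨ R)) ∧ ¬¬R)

¬¬¬(¬(¬S ∧ (¬(P ∧ S ∨ ¬((P ∨ S) ∧ P) ∧ S) ∨ R)) ∧ ¬¬R)
= ¬¬¬(¬(¬S ∧ (¬(P ∧ S ∨ ¬P ∧ S) ∨ R)) ∧ ¬¬R)
= ¬¬¬(¬(¬S ∧ (¬S ∨ R)) ∧ ¬¬R)
= ¬¬¬(¬¬S ∧ ¬¬R)
= ¬¬(¬S ∨ ¬R)
= ¬S ∨ ¬R

¬S ∨ ¬R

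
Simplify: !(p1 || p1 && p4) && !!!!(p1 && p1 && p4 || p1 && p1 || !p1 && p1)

!(p1 || p1 && p4) && !!!!(p1 && p1 && p4 || p1 && p1 || !p1 && p1)
= !(p1 || p1 && p4) && !!!!(p1 && p1 || !p1 && p1)
= !(p1 || p1 && p4) && !!(p1 && p1 || !p1 && p1)
= !(p1 || p1 && p4) && (p1 && p1 || !p1 && p1)
= !p1 && (p1 && p1 || !p1 && p1)
= !p1 && p1
= false

false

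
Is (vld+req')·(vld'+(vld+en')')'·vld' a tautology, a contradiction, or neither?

contradiction

(vld+req')·(vld'+(vld+en')')'·vld'
= (vld+req')·vld·(vld+en')·vld'   [De Morgan]
= (vld+req')·vld·vld'   [absorption]
= vld·vld'   [absorption]
= 0   [complement]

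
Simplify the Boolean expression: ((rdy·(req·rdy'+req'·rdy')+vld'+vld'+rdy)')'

vld'+rdy

((rdy·(req·rdy'+req'·rdy')+vld'+vld'+rdy)')'
= rdy·(req·rdy'+req'·rdy')+vld'+vld'+rdy
= rdy·rdy'+vld'+vld'+rdy
= vld'+vld'+rdy
= vld'+rdy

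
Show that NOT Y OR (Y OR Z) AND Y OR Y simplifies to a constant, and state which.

TRUE

NOT Y OR (Y OR Z) AND Y OR Y
= NOT Y OR Y OR Y   (absorption)
= NOT Y OR Y   (idempotence)
= TRUE   (complement)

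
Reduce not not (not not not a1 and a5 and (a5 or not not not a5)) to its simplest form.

not not (not not not a1 and a5 and (a5 or not not not a5))
= not not (not not not a1 and a5 and (a5 or not a5))   — double negation
= not not not a1 and a5 and (a5 or not a5)   — double negation
= not a1 and a5 and (a5 or not a5)   — double negation
= not a1 and a5   — complement / identity

not a1 and a5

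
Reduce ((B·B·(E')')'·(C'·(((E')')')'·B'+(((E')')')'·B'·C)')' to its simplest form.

((B·B·(E')')'·(C'·(((E')')')'·B'+(((E')')')'·B'·C)')'
= ((B·B·(E')')'·((((E')')')'·B')')'   — distribution
= ((B·(E')')'·((((E')')')'·B')')'   — idempotence
= B·(E')'+(((E')')')'·B'   — De Morgan
= B·(E')'+(E')'·B'   — double negation
= (E')'   — distribution
= E   — double negation

E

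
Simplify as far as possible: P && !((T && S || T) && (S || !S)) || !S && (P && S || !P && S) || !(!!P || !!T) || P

!T || P

P && !((T && S || T) && (S || !S)) || !S && (P && S || !P && S) || !(!!P || !!T) || P
= P && !(T && S || T) || !S && (P && S || !P && S) || !(!!P || !!T) || P   — complement / identity
= P && !(T && S || T) || !S && S || !(!!P || !!T) || P   — distribution
= P && !T || !S && S || !(!!P || !!T) || P   — absorption
= P && !T || !(!!P || !!T) || P   — complement / identity
= P && !T || !P && !T || P   — De Morgan
= !T || P   — distribution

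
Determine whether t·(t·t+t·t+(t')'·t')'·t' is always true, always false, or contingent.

always false

t·(t·t+t·t+(t')'·t')'·t'
= t·(t·t+t·t+t·t')'·t'   (double negation)
= t·(t·t+t·t')'·t'   (idempotence)
= t·t'·t'   (distribution)
= t·t'   (idempotence)
= 0   (complement)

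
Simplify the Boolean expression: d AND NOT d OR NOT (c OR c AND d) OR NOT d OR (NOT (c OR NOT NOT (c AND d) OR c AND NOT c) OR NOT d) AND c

d AND NOT d OR NOT (c OR c AND d) OR NOT d OR (NOT (c OR NOT NOT (c AND d) OR c AND NOT c) OR NOT d) AND c
= d AND NOT d OR NOT (c OR c AND d) OR NOT d OR (NOT (c OR NOT NOT (c AND d)) OR NOT d) AND c   (complement / identity)
= d AND NOT d OR NOT (c OR c AND d) OR NOT d OR (NOT (c OR c AND d) OR NOT d) AND c   (double negation)
= d AND NOT d OR NOT (c OR c AND d) OR NOT d   (absorption)
= NOT (c OR c AND d) OR NOT d   (complement / identity)
= NOT c OR NOT d   (absorption)

NOT c OR NOT d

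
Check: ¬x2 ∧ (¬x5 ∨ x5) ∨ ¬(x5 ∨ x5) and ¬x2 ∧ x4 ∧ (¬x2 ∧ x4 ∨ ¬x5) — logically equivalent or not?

E1: ¬x2 ∧ (¬x5 ∨ x5) ∨ ¬(x5 ∨ x5)
    = ¬x2 ∧ (¬x5 ∨ x5) ∨ ¬x5   [idempotence]
    = ¬x2 ∨ ¬x5   [complement / identity]
E2: ¬x2 ∧ x4 ∧ (¬x2 ∧ x4 ∨ ¬x5)
    = ¬x2 ∧ x4   [absorption]
These differ: at x2=0, x4=0, x5=0, E1 = 1 but E2 = 0.

No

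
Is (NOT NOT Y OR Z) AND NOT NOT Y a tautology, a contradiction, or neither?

neither

(NOT NOT Y OR Z) AND NOT NOT Y
= NOT NOT Y   — absorption
= Y   — double negation
This depends on Y, so it is not a constant.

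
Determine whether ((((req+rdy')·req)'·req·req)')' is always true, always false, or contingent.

((((req+rdy')·req)'·req·req)')'
= ((((req+rdy')·req)'·req)')'
= ((req'·req)')'
= req'·req
= 0

always false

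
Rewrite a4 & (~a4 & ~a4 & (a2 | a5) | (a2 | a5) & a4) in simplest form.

a4 & (a2 | a5)

a4 & (~a4 & ~a4 & (a2 | a5) | (a2 | a5) & a4)
= a4 & (a2 | a5) & (~a4 & ~a4 | a4)   [distribution]
= a4 & (a2 | a5) & (~a4 | a4)   [idempotence]
= a4 & (a2 | a5)   [complement / identity]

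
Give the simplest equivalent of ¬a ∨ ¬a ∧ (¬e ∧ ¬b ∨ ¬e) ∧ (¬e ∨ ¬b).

¬a ∨ ¬a ∧ (¬e ∧ ¬b ∨ ¬e) ∧ (¬e ∨ ¬b)
= ¬a ∨ ¬a ∧ ¬e ∧ (¬e ∨ ¬b)   [absorption]
= ¬a ∨ ¬a ∧ ¬e   [absorption]
= ¬a   [absorption]

¬a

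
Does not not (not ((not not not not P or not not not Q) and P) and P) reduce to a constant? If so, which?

not not (not ((not not not not P or not not not Q) and P) and P)
= not not (not ((not not P or not not not Q) and P) and P)   [double negation]
= not ((not not P or not not not Q) and P) and P   [double negation]
= not ((P or not not not Q) and P) and P   [double negation]
= not ((P or not Q) and P) and P   [double negation]
= not P and P   [absorption]
= False   [complement]

yes, False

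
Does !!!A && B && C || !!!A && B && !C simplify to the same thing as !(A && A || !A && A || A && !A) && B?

E1: !!!A && B && C || !!!A && B && !C
    = !!!A && B
    = !A && B
E2: !(A && A || !A && A || A && !A) && B
    = !(A && A || !A && A) && B
    = !A && B
Both reduce to !A && B, so they are equivalent.

Yes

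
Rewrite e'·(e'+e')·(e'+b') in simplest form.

e'·(e'+e')·(e'+b')
= e'·e'·(e'+b')
= e'·e'
= e'

e'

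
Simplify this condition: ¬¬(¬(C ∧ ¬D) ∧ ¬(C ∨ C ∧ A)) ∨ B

¬C ∨ B

¬¬(¬(C ∧ ¬D) ∧ ¬(C ∨ C ∧ A)) ∨ B
= ¬(C ∧ ¬D ∨ C ∨ C ∧ A) ∨ B   (De Morgan)
= ¬(C ∧ ¬D ∨ C) ∨ B   (absorption)
= ¬C ∨ B   (absorption)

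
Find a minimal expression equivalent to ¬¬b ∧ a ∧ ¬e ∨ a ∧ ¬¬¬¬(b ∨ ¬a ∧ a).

b ∧ a

¬¬b ∧ a ∧ ¬e ∨ a ∧ ¬¬¬¬(b ∨ ¬a ∧ a)
= ¬¬b ∧ a ∧ ¬e ∨ a ∧ ¬¬¬¬b   (complement / identity)
= ¬¬b ∧ a ∧ ¬e ∨ a ∧ ¬¬b   (double negation)
= ¬¬b ∧ (a ∧ ¬e ∨ a)   (distribution)
= ¬¬b ∧ a   (absorption)
= b ∧ a   (double negation)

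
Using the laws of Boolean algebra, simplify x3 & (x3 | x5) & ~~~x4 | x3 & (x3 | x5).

x3

x3 & (x3 | x5) & ~~~x4 | x3 & (x3 | x5)
= x3 & (x3 | x5) & ~x4 | x3 & (x3 | x5)   [double negation]
= x3 & (x3 | x5)   [absorption]
= x3   [absorption]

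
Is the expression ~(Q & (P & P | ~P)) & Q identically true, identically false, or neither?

~(Q & (P & P | ~P)) & Q
= ~(Q & (P | ~P)) & Q   — idempotence
= ~Q & Q   — complement / identity
= 0   — complement

identically false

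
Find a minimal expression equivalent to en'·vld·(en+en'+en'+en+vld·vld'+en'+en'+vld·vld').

en'·vld

en'·vld·(en+en'+en'+en+vld·vld'+en'+en'+vld·vld')
= en'·vld·(en+en'+en'+en+en'+en'+vld·vld')   [complement / identity]
= en'·vld·(en+en'+en'+en+en'+en')   [complement / identity]
= en'·vld·(en+en'+en')   [idempotence]
= en'·vld·(en+en')   [idempotence]
= en'·vld   [complement / identity]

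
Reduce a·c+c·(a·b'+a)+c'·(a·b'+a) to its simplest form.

a

a·c+c·(a·b'+a)+c'·(a·b'+a)
= a·c+a·b'+a   (distribution)
= a·c+a   (absorption)
= a   (absorption)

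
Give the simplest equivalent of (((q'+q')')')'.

q

(((q'+q')')')'
= ((q·q)')'   — De Morgan
= (q')'   — idempotence
= q   — double negation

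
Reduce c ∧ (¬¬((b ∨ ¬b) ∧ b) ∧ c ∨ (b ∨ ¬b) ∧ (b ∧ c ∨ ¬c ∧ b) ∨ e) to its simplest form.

c ∧ (b ∨ e)

c ∧ (¬¬((b ∨ ¬b) ∧ b) ∧ c ∨ (b ∨ ¬b) ∧ (b ∧ c ∨ ¬c ∧ b) ∨ e)
= c ∧ (¬¬((b ∨ ¬b) ∧ b) ∧ c ∨ (b ∨ ¬b) ∧ b ∨ e)   — distribution
= c ∧ ((b ∨ ¬b) ∧ b ∧ c ∨ (b ∨ ¬b) ∧ b ∨ e)   — double negation
= c ∧ ((b ∨ ¬b) ∧ b ∨ e)   — absorption
= c ∧ (b ∨ e)   — complement / identity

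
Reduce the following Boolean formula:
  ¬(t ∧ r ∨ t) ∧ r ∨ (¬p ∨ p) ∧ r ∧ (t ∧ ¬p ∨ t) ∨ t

¬(t ∧ r ∨ t) ∧ r ∨ (¬p ∨ p) ∧ r ∧ (t ∧ ¬p ∨ t) ∨ t
= ¬(t ∧ r ∨ t) ∧ r ∨ r ∧ (t ∧ ¬p ∨ t) ∨ t   — complement / identity
= ¬t ∧ r ∨ r ∧ (t ∧ ¬p ∨ t) ∨ t   — absorption
= ¬t ∧ r ∨ r ∧ t ∨ t   — absorption
= r ∨ t   — distribution

r ∨ t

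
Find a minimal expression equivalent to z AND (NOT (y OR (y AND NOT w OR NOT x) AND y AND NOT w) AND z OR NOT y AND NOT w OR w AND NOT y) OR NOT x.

z AND NOT y OR NOT x

z AND (NOT (y OR (y AND NOT w OR NOT x) AND y AND NOT w) AND z OR NOT y AND NOT w OR w AND NOT y) OR NOT x
= z AND (NOT (y OR (y AND NOT w OR NOT x) AND y AND NOT w) AND z OR NOT y) OR NOT x
= z AND (NOT (y OR y AND NOT w) AND z OR NOT y) OR NOT x
= z AND (NOT y AND z OR NOT y) OR NOT x
= z AND NOT y OR NOT x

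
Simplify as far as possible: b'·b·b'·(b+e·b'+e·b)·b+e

e

b'·b·b'·(b+e·b'+e·b)·b+e
= b'·b·b'·(b+e)·b+e   — distribution
= b'·b·b'·b+e   — absorption
= b'·b+e   — idempotence
= e   — complement / identity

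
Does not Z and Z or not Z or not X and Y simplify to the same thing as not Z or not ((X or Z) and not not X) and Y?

Yes

E1: not Z and Z or not Z or not X and Y
    = not Z or not X and Y   [complement / identity]
E2: not Z or not ((X or Z) and not not X) and Y
    = not Z or not ((X or Z) and X) and Y   [double negation]
    = not Z or not X and Y   [absorption]
Both reduce to not Z or not X and Y, so they are equivalent.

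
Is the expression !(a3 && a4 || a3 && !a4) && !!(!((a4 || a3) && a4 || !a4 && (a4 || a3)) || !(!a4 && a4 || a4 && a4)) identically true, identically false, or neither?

!(a3 && a4 || a3 && !a4) && !!(!((a4 || a3) && a4 || !a4 && (a4 || a3)) || !(!a4 && a4 || a4 && a4))
= !a3 && !!(!((a4 || a3) && a4 || !a4 && (a4 || a3)) || !(!a4 && a4 || a4 && a4))
= !a3 && !!(!((a4 || a3) && a4 || !a4 && (a4 || a3)) || !a4)
= !a3 && !(((a4 || a3) && a4 || !a4 && (a4 || a3)) && a4)
= !a3 && !((a4 || a3) && a4)
= !a3 && !a4
This depends on a3, a4, so it is not a constant.

neither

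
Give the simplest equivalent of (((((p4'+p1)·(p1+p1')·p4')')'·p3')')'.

p4'·p3'

(((((p4'+p1)·(p1+p1')·p4')')'·p3')')'
= (((p4'+p1)·(p1+p1')·p4'·p3')')'   — double negation
= (((p4'+p1)·p4'·p3')')'   — complement / identity
= ((p4'·p3')')'   — absorption
= p4'·p3'   — double negation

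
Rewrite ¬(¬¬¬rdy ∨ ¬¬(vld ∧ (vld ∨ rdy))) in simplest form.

rdy ∧ ¬vld

¬(¬¬¬rdy ∨ ¬¬(vld ∧ (vld ∨ rdy)))
= ¬¬rdy ∧ ¬(vld ∧ (vld ∨ rdy))   (De Morgan)
= ¬¬rdy ∧ ¬vld   (absorption)
= rdy ∧ ¬vld   (double negation)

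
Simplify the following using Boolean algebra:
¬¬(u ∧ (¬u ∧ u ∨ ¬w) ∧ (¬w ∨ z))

¬¬(u ∧ (¬u ∧ u ∨ ¬w) ∧ (¬w ∨ z))
= ¬¬(u ∧ ¬w ∧ (¬w ∨ z))
= ¬¬(u ∧ ¬w)
= u ∧ ¬w

u ∧ ¬w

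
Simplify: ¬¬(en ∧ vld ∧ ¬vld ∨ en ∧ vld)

¬¬(en ∧ vld ∧ ¬vld ∨ en ∧ vld)
= ¬¬(en ∧ vld)   (absorption)
= en ∧ vld   (double negation)

en ∧ vld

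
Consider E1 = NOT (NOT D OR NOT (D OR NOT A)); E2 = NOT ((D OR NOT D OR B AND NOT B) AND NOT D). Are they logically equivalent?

E1: NOT (NOT D OR NOT (D OR NOT A))
    = D AND (D OR NOT A)   (De Morgan)
    = D   (absorption)
E2: NOT ((D OR NOT D OR B AND NOT B) AND NOT D)
    = NOT ((D OR NOT D) AND NOT D)   (complement / identity)
    = NOT NOT D   (complement / identity)
    = D   (double negation)
Both reduce to D, so they are equivalent.

Yes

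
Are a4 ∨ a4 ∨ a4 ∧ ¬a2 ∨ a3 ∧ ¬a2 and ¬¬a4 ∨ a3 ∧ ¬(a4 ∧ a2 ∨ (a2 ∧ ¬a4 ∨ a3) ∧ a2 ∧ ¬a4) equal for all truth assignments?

Yes

E1: a4 ∨ a4 ∨ a4 ∧ ¬a2 ∨ a3 ∧ ¬a2
    = a4 ∨ a4 ∧ ¬a2 ∨ a3 ∧ ¬a2   (idempotence)
    = a4 ∨ a3 ∧ ¬a2   (absorption)
E2: ¬¬a4 ∨ a3 ∧ ¬(a4 ∧ a2 ∨ (a2 ∧ ¬a4 ∨ a3) ∧ a2 ∧ ¬a4)
    = ¬¬a4 ∨ a3 ∧ ¬(a4 ∧ a2 ∨ a2 ∧ ¬a4)   (absorption)
    = ¬¬a4 ∨ a3 ∧ ¬a2   (distribution)
    = a4 ∨ a3 ∧ ¬a2   (double negation)
Both reduce to a4 ∨ a3 ∧ ¬a2, so they are equivalent.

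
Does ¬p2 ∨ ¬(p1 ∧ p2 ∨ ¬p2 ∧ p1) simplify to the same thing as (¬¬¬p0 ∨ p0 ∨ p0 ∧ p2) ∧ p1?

E1: ¬p2 ∨ ¬(p1 ∧ p2 ∨ ¬p2 ∧ p1)
    = ¬p2 ∨ ¬p1   (distribution)
E2: (¬¬¬p0 ∨ p0 ∨ p0 ∧ p2) ∧ p1
    = (¬p0 ∨ p0 ∨ p0 ∧ p2) ∧ p1   (double negation)
    = (¬p0 ∨ p0) ∧ p1   (absorption)
    = p1   (complement / identity)
These differ: at p0=0, p1=0, p2=0, E1 = 1 but E2 = 0.

No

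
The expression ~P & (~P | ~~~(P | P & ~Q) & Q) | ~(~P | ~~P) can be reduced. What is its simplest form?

~P

~P & (~P | ~~~(P | P & ~Q) & Q) | ~(~P | ~~P)
= ~P & (~P | ~~~P & Q) | ~(~P | ~~P)   — absorption
= ~P & (~P | ~~~P & Q) | P & ~P   — De Morgan
= ~P & (~P | ~P & Q) | P & ~P   — double negation
= ~P & ~P | P & ~P   — absorption
= ~P   — distribution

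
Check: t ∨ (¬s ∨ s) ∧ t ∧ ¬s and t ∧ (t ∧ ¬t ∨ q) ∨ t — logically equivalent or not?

E1: t ∨ (¬s ∨ s) ∧ t ∧ ¬s
    = t ∨ t ∧ ¬s   — complement / identity
    = t   — absorption
E2: t ∧ (t ∧ ¬t ∨ q) ∨ t
    = t ∧ q ∨ t   — complement / identity
    = t   — absorption
Both reduce to t, so they are equivalent.

Yes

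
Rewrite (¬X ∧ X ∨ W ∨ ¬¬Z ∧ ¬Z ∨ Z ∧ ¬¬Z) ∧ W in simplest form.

(¬X ∧ X ∨ W ∨ ¬¬Z ∧ ¬Z ∨ Z ∧ ¬¬Z) ∧ W
= (¬X ∧ X ∨ W ∨ ¬¬Z) ∧ W   [distribution]
= (¬X ∧ X ∨ W ∨ Z) ∧ W   [double negation]
= (W ∨ Z) ∧ W   [complement / identity]
= W   [absorption]

W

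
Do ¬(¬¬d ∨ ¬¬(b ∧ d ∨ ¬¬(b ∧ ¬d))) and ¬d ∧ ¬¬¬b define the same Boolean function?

Yes

E1: ¬(¬¬d ∨ ¬¬(b ∧ d ∨ ¬¬(b ∧ ¬d)))
    = ¬(¬¬d ∨ ¬¬(b ∧ d ∨ b ∧ ¬d))
    = ¬d ∧ ¬(b ∧ d ∨ b ∧ ¬d)
    = ¬d ∧ ¬b
E2: ¬d ∧ ¬¬¬b
    = ¬d ∧ ¬b
Both reduce to ¬d ∧ ¬b, so they are equivalent.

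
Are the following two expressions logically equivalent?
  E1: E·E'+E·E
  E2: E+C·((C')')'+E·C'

E1: E·E'+E·E
    = E
E2: E+C·((C')')'+E·C'
    = E+C·C'+E·C'
    = E+E·C'
    = E
Both reduce to E, so they are equivalent.

Yes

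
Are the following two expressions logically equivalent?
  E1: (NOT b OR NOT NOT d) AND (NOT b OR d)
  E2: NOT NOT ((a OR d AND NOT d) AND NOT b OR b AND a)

E1: (NOT b OR NOT NOT d) AND (NOT b OR d)
    = (NOT b OR d) AND (NOT b OR d)   — double negation
    = NOT b OR d   — idempotence
E2: NOT NOT ((a OR d AND NOT d) AND NOT b OR b AND a)
    = NOT NOT (a AND NOT b OR b AND a)   — complement / identity
    = NOT NOT a   — distribution
    = a   — double negation
These differ: at a=0, b=0, d=1, E1 = 1 but E2 = 0.

No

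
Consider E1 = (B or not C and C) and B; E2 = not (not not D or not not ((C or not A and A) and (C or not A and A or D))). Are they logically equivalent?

No

E1: (B or not C and C) and B
    = B and B   — complement / identity
    = B   — idempotence
E2: not (not not D or not not ((C or not A and A) and (C or not A and A or D)))
    = not (not not D or not not (C or not A and A))   — absorption
    = not (not not D or not not C)   — complement / identity
    = not D and not C   — De Morgan
These differ: at A=0, B=1, C=1, D=0, E1 = 1 but E2 = 0.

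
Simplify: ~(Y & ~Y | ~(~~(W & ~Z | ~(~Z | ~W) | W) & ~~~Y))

W & ~Y

~(Y & ~Y | ~(~~(W & ~Z | ~(~Z | ~W) | W) & ~~~Y))
= ~(Y & ~Y | ~(W & ~Z | ~(~Z | ~W) | W) | ~~Y)   — De Morgan
= ~(Y & ~Y | ~(W & ~Z | Z & W | W) | ~~Y)   — De Morgan
= ~(Y & ~Y | ~(W | W) | ~~Y)   — distribution
= ~(Y & ~Y | ~W | ~~Y)   — idempotence
= ~(~W | ~~Y)   — complement / identity
= W & ~Y   — De Morgan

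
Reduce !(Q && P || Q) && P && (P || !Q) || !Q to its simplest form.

!(Q && P || Q) && P && (P || !Q) || !Q
= !(Q && P || Q) && P || !Q
= !Q && P || !Q
= !Q

!Q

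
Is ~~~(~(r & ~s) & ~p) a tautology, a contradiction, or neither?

neither

~~~(~(r & ~s) & ~p)
= ~(~(r & ~s) & ~p)
= r & ~s | p
This depends on p, r, s, so it is not a constant.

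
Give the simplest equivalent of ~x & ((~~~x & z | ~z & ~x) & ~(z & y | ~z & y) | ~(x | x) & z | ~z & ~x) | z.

~x | z

~x & ((~~~x & z | ~z & ~x) & ~(z & y | ~z & y) | ~(x | x) & z | ~z & ~x) | z
= ~x & ((~x & z | ~z & ~x) & ~(z & y | ~z & y) | ~(x | x) & z | ~z & ~x) | z   — double negation
= ~x & ((~x & z | ~z & ~x) & ~y | ~(x | x) & z | ~z & ~x) | z   — distribution
= ~x & ((~x & z | ~z & ~x) & ~y | ~x & z | ~z & ~x) | z   — idempotence
= ~x & (~x & z | ~z & ~x) | z   — absorption
= ~x & ~x | z   — distribution
= ~x | z   — idempotence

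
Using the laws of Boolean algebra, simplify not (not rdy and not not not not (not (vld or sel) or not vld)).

rdy or vld

not (not rdy and not not not not (not (vld or sel) or not vld))
= not (not rdy and not not not ((vld or sel) and vld))
= not (not rdy and not ((vld or sel) and vld))
= not (not rdy and not vld)
= rdy or vld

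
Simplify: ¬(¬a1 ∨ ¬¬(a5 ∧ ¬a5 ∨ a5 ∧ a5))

a1 ∧ ¬a5

¬(¬a1 ∨ ¬¬(a5 ∧ ¬a5 ∨ a5 ∧ a5))
= ¬(¬a1 ∨ ¬¬a5)
= a1 ∧ ¬a5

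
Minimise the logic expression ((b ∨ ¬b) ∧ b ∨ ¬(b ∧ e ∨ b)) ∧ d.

((b ∨ ¬b) ∧ b ∨ ¬(b ∧ e ∨ b)) ∧ d
= (b ∨ ¬(b ∧ e ∨ b)) ∧ d   (complement / identity)
= (b ∨ ¬b) ∧ d   (absorption)
= d   (complement / identity)

d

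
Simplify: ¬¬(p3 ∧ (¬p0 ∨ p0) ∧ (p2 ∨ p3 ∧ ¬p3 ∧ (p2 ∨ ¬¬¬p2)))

p3 ∧ p2

¬¬(p3 ∧ (¬p0 ∨ p0) ∧ (p2 ∨ p3 ∧ ¬p3 ∧ (p2 ∨ ¬¬¬p2)))
= ¬¬(p3 ∧ (¬p0 ∨ p0) ∧ (p2 ∨ p3 ∧ ¬p3 ∧ (p2 ∨ ¬p2)))   [double negation]
= ¬¬(p3 ∧ (¬p0 ∨ p0) ∧ (p2 ∨ p3 ∧ ¬p3))   [complement / identity]
= ¬¬(p3 ∧ (¬p0 ∨ p0) ∧ p2)   [complement / identity]
= ¬¬(p3 ∧ p2)   [complement / identity]
= p3 ∧ p2   [double negation]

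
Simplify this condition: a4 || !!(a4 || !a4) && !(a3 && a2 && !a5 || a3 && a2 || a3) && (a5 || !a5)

a4 || !!(a4 || !a4) && !(a3 && a2 && !a5 || a3 && a2 || a3) && (a5 || !a5)
= a4 || !!(a4 || !a4) && !(a3 && a2 || a3) && (a5 || !a5)   (absorption)
= a4 || (a4 || !a4) && !(a3 && a2 || a3) && (a5 || !a5)   (double negation)
= a4 || !(a3 && a2 || a3) && (a5 || !a5)   (complement / identity)
= a4 || !a3 && (a5 || !a5)   (absorption)
= a4 || !a3   (complement / identity)

a4 || !a3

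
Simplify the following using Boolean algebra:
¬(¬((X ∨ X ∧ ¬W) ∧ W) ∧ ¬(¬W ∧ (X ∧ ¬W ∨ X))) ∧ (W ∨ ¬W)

X

¬(¬((X ∨ X ∧ ¬W) ∧ W) ∧ ¬(¬W ∧ (X ∧ ¬W ∨ X))) ∧ (W ∨ ¬W)
= ¬(¬((X ∨ X ∧ ¬W) ∧ W) ∧ ¬(¬W ∧ (X ∧ ¬W ∨ X)))   (complement / identity)
= ¬(¬((X ∨ X ∧ ¬W) ∧ W) ∧ ¬(¬W ∧ X))   (absorption)
= (X ∨ X ∧ ¬W) ∧ W ∨ ¬W ∧ X   (De Morgan)
= X ∧ W ∨ ¬W ∧ X   (absorption)
= X   (distribution)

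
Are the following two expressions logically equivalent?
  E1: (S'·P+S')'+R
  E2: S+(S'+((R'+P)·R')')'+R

Yes

E1: (S'·P+S')'+R
    = (S')'+R
    = S+R
E2: S+(S'+((R'+P)·R')')'+R
    = S+S·(R'+P)·R'+R
    = S+S·R'+R
    = S+R
Both reduce to S+R, so they are equivalent.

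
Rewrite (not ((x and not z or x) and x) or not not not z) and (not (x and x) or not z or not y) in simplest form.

(not ((x and not z or x) and x) or not not not z) and (not (x and x) or not z or not y)
= (not (x and x) or not not not z) and (not (x and x) or not z or not y)   [absorption]
= (not (x and x) or not z) and (not (x and x) or not z or not y)   [double negation]
= not (x and x) or not z   [absorption]
= not x or not z   [idempotence]

not x or not z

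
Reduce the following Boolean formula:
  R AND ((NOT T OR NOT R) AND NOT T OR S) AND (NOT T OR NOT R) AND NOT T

R AND NOT T

R AND ((NOT T OR NOT R) AND NOT T OR S) AND (NOT T OR NOT R) AND NOT T
= R AND (NOT T OR NOT R) AND NOT T
= R AND NOT T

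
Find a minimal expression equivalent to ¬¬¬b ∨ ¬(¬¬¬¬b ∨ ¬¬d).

¬¬¬b ∨ ¬(¬¬¬¬b ∨ ¬¬d)
= ¬¬¬b ∨ ¬¬¬b ∧ ¬d
= ¬¬¬b
= ¬b

¬b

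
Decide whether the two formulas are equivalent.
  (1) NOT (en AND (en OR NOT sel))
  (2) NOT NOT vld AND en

No

E1: NOT (en AND (en OR NOT sel))
    = NOT en   — absorption
E2: NOT NOT vld AND en
    = vld AND en   — double negation
These differ: at en=0, sel=1, vld=0, E1 = 1 but E2 = 0.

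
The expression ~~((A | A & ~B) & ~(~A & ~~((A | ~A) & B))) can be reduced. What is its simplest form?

A

~~((A | A & ~B) & ~(~A & ~~((A | ~A) & B)))
= (A | A & ~B) & ~(~A & ~~((A | ~A) & B))
= (A | A & ~B) & ~(~A & ~~B)
= A & ~(~A & ~~B)
= A & (A | ~B)
= A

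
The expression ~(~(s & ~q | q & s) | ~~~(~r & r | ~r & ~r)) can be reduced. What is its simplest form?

s & ~r

~(~(s & ~q | q & s) | ~~~(~r & r | ~r & ~r))
= ~(~(s & ~q | q & s) | ~~~~r)   (distribution)
= ~(~s | ~~~~r)   (distribution)
= ~(~s | ~~r)   (double negation)
= s & ~r   (De Morgan)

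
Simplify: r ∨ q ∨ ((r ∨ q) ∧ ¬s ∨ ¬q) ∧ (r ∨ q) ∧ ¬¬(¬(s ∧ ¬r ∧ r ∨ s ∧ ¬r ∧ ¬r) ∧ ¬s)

r ∨ q ∨ ((r ∨ q) ∧ ¬s ∨ ¬q) ∧ (r ∨ q) ∧ ¬¬(¬(s ∧ ¬r ∧ r ∨ s ∧ ¬r ∧ ¬r) ∧ ¬s)
= r ∨ q ∨ ((r ∨ q) ∧ ¬s ∨ ¬q) ∧ (r ∨ q) ∧ ¬(s ∧ ¬r ∧ r ∨ s ∧ ¬r ∧ ¬r ∨ s)   (De Morgan)
= r ∨ q ∨ ((r ∨ q) ∧ ¬s ∨ ¬q) ∧ (r ∨ q) ∧ ¬(s ∧ ¬r ∨ s)   (distribution)
= r ∨ q ∨ ((r ∨ q) ∧ ¬s ∨ ¬q) ∧ (r ∨ q) ∧ ¬s   (absorption)
= r ∨ q ∨ (r ∨ q) ∧ ¬s   (absorption)
= r ∨ q   (absorption)

r ∨ q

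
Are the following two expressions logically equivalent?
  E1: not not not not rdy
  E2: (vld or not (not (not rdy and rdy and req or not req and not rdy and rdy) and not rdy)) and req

E1: not not not not rdy
    = not not rdy
    = rdy
E2: (vld or not (not (not rdy and rdy and req or not req and not rdy and rdy) and not rdy)) and req
    = (vld or not rdy and rdy and req or not req and not rdy and rdy or rdy) and req
    = (vld or not rdy and rdy or rdy) and req
    = (vld or rdy) and req
These differ: at rdy=1, req=0, vld=1, E1 = 1 but E2 = 0.

No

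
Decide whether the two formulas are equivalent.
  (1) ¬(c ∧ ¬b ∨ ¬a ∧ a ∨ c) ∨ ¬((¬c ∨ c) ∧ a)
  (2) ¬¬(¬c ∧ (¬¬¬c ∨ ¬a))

No

E1: ¬(c ∧ ¬b ∨ ¬a ∧ a ∨ c) ∨ ¬((¬c ∨ c) ∧ a)
    = ¬(c ∧ ¬b ∨ c) ∨ ¬((¬c ∨ c) ∧ a)   (complement / identity)
    = ¬(c ∧ ¬b ∨ c) ∨ ¬a   (complement / identity)
    = ¬c ∨ ¬a   (absorption)
E2: ¬¬(¬c ∧ (¬¬¬c ∨ ¬a))
    = ¬c ∧ (¬¬¬c ∨ ¬a)   (double negation)
    = ¬c ∧ (¬c ∨ ¬a)   (double negation)
    = ¬c   (absorption)
These differ: at a=0, b=0, c=1, E1 = 1 but E2 = 0.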